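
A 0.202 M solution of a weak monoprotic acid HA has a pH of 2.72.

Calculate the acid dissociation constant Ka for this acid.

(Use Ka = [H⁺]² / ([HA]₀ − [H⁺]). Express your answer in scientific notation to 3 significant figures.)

[H⁺] = 10^(−pH) = 10^(−2.72) = 1.905e-03 M. For HA ⇌ H⁺ + A⁻, Ka = [H⁺][A⁻]/[HA] = [H⁺]² / ([HA]₀ − [H⁺]) = (1.905e-03)² / (0.202 − 1.905e-03) = 1.81e-05.

K_a = 1.81e-05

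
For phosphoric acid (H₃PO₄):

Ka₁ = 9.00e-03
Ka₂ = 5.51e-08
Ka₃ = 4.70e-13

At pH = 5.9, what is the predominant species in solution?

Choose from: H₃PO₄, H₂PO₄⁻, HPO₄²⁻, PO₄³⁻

pKa₁ = 2.05, pKa₂ = 7.26, pKa₃ = 12.33. For a polyprotic acid the predominant species crosses at each pKa: below pKa_n the protonated form dominates, above it the deprotonated form does. At pH = 5.9, the predominant species is H₂PO₄⁻.

H₂PO₄⁻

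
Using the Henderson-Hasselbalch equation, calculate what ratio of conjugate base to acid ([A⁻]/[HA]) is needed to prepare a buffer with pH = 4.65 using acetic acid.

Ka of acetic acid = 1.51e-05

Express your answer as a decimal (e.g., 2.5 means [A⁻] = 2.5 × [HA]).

pKa = -log(1.51e-05) = 4.8210. pH = pKa + log([A⁻]/[HA]), so log([A⁻]/[HA]) = pH − pKa = 4.65 − 4.8210 = -0.1710. [A⁻]/[HA] = 10^(-0.1710) = 0.674

[A⁻]/[HA] = 0.674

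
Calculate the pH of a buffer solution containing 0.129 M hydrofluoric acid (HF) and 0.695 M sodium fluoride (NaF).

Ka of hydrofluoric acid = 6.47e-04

pKa = -log(6.47e-04) = 3.19. pH = pKa + log([A⁻]/[HA]) = 3.19 + log(0.695/0.129)

pH = 3.92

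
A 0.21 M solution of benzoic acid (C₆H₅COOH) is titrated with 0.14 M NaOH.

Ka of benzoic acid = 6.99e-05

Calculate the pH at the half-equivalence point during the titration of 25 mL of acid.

At half-equivalence [HA] = [A⁻], so Henderson-Hasselbalch gives pH = pKa = -log(6.99e-05) = 4.16.

pH = pKa = 4.16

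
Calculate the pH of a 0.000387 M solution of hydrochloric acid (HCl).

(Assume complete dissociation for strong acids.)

[H⁺] = 0.000387 M for strong acid. pH = -log[H⁺] = -log(0.000387)

pH = 3.41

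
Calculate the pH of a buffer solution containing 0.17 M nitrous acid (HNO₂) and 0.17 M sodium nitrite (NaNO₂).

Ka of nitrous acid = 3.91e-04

pKa = -log(3.91e-04) = 3.41. pH = pKa + log([A⁻]/[HA]) = 3.41 + log(0.17/0.17)

pH = 3.41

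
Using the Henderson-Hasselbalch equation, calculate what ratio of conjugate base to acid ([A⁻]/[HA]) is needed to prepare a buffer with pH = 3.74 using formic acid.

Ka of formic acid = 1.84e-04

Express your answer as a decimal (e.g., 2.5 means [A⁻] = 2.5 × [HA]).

pKa = -log(1.84e-04) = 3.7352. pH = pKa + log([A⁻]/[HA]), so log([A⁻]/[HA]) = pH − pKa = 3.74 − 3.7352 = 0.0048. [A⁻]/[HA] = 10^(0.0048) = 1.01

[A⁻]/[HA] = 1.01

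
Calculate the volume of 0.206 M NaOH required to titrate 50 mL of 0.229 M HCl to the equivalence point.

At equivalence: moles acid = moles base. moles HCl = 0.229 × 50/1000 = 0.01145 mol. V_base = moles / 0.206 × 1000 = 55.6 mL.

V_{base} = 55.6 mL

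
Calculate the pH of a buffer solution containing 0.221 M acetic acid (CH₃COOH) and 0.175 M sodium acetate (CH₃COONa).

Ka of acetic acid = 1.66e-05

pKa = -log(1.66e-05) = 4.78. pH = pKa + log([A⁻]/[HA]) = 4.78 + log(0.175/0.221)

pH = 4.68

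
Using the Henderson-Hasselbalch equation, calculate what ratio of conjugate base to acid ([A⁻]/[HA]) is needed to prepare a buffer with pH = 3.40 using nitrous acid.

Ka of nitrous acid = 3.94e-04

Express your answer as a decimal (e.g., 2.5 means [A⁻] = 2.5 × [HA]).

pKa = -log(3.94e-04) = 3.4045. pH = pKa + log([A⁻]/[HA]), so log([A⁻]/[HA]) = pH − pKa = 3.40 − 3.4045 = -0.0045. [A⁻]/[HA] = 10^(-0.0045) = 0.990

[A⁻]/[HA] = 0.990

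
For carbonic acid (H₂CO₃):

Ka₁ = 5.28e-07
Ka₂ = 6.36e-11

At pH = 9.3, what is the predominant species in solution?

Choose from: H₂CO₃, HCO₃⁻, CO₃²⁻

pKa₁ = 6.28, pKa₂ = 10.20. For a polyprotic acid the predominant species crosses at each pKa: below pKa_n the protonated form dominates, above it the deprotonated form does. At pH = 9.3, the predominant species is HCO₃⁻.

HCO₃⁻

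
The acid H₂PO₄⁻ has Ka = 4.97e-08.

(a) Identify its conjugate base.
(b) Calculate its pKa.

(a) The conjugate base is formed by removing one H⁺ from H₂PO₄⁻, giving HPO₄²⁻. (b) pKa = -log(Ka) = -log(4.97e-08) = 7.30.

Conjugate base: HPO₄²⁻; pK_a = 7.30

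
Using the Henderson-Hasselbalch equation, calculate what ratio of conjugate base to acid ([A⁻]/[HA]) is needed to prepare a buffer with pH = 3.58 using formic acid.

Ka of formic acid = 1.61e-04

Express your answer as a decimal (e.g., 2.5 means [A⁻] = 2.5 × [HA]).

pKa = -log(1.61e-04) = 3.7932. pH = pKa + log([A⁻]/[HA]), so log([A⁻]/[HA]) = pH − pKa = 3.58 − 3.7932 = -0.2132. [A⁻]/[HA] = 10^(-0.2132) = 0.612

[A⁻]/[HA] = 0.612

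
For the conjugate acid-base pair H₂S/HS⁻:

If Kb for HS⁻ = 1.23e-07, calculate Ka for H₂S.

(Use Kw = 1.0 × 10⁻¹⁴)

For a conjugate pair Ka × Kb = Kw, so Ka = Kw/Kb = 1.0 × 10⁻¹⁴ / 1.23e-07 = 8.13e-08.

K_a = 8.13e-08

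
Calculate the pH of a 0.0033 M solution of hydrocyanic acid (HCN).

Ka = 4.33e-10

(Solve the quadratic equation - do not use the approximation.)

x² + Ka×x - Ka×C = 0. Using quadratic formula: [H⁺] = 1.1951e-06

pH = 5.92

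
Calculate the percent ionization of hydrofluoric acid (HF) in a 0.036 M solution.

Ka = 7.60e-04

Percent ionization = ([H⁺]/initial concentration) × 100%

Using Ka equilibrium: x² + Ka×x - Ka×C = 0. Solving: [H⁺] = 4.8645e-03. Percent = (4.8645e-03/0.036) × 100

Percent ionization = 13.5%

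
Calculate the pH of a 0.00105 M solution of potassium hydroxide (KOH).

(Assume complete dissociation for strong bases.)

[OH⁻] = 0.00105 M for strong base. pOH = -log[OH⁻] = 2.98, pH = 14 - pOH

pH = 11.02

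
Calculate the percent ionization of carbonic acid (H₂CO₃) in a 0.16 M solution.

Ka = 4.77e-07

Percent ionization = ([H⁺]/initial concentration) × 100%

Using Ka equilibrium: x² + Ka×x - Ka×C = 0. Solving: [H⁺] = 2.7602e-04. Percent = (2.7602e-04/0.16) × 100

Percent ionization = 0.173%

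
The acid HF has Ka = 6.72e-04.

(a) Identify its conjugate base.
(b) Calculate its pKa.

(a) The conjugate base is formed by removing one H⁺ from HF, giving F⁻. (b) pKa = -log(Ka) = -log(6.72e-04) = 3.17.

Conjugate base: F⁻; pK_a = 3.17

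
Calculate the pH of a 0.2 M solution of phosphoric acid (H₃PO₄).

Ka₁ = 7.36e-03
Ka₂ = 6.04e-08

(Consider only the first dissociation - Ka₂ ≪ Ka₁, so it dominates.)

First dissociation dominates. From Ka₁ = [H⁺][HA⁻]/[H₂A], x² + Ka₁·x − Ka₁·C = 0 with C = 0.2 M and Ka₁ = 7.36e-03. Solving: [H⁺] = (−Ka₁ + √(Ka₁² + 4·Ka₁·C)) / 2 = 3.4863e-02 M. pH = -log(3.4863e-02) = 1.46.

pH = 1.46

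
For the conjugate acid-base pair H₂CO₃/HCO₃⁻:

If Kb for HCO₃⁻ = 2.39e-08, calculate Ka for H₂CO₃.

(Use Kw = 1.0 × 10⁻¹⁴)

For a conjugate pair Ka × Kb = Kw, so Ka = Kw/Kb = 1.0 × 10⁻¹⁴ / 2.39e-08 = 4.18e-07.

K_a = 4.18e-07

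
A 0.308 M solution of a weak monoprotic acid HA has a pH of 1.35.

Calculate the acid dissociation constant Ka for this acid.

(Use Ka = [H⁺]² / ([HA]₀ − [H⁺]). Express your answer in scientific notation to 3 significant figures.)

[H⁺] = 10^(−pH) = 10^(−1.35) = 4.467e-02 M. For HA ⇌ H⁺ + A⁻, Ka = [H⁺][A⁻]/[HA] = [H⁺]² / ([HA]₀ − [H⁺]) = (4.467e-02)² / (0.308 − 4.467e-02) = 7.58e-03.

K_a = 7.58e-03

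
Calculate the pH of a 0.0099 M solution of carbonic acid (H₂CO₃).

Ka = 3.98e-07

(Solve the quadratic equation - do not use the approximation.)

x² + Ka×x - Ka×C = 0. Using quadratic formula: [H⁺] = 6.2572e-05

pH = 4.20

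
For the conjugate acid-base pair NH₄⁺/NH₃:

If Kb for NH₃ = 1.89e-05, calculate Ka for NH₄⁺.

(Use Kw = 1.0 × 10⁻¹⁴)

For a conjugate pair Ka × Kb = Kw, so Ka = Kw/Kb = 1.0 × 10⁻¹⁴ / 1.89e-05 = 5.29e-10.

K_a = 5.29e-10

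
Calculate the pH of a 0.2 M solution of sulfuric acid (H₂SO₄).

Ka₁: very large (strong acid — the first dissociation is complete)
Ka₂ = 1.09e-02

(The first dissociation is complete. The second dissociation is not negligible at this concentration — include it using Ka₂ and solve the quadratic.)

First dissociation is complete: [H⁺]₀ = [HSO₄⁻]₀ = C = 0.2 M. Second dissociation HSO₄⁻ ⇌ H⁺ + SO₄²⁻: let x = [SO₄²⁻]. Ka₂ = (C + x)·x / (C − x) = 1.09e-02 → x² + (C + Ka₂)·x − Ka₂·C = 0 → x² + 0.21090·x − 2.180e-03 = 0. x = (−0.21090 + √(0.21090² + 4 × 2.180e-03)) / 2 = 9.8743e-03 M. [H⁺] = C + x = 0.2 + 9.8743e-03 = 2.0987e-01 M. pH = -log(2.0987e-01) = 0.68.

pH = 0.68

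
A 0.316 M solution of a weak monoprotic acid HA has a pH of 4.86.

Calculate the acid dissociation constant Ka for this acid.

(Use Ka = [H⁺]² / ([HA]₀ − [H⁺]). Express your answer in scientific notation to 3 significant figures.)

[H⁺] = 10^(−pH) = 10^(−4.86) = 1.380e-05 M. For HA ⇌ H⁺ + A⁻, Ka = [H⁺][A⁻]/[HA] = [H⁺]² / ([HA]₀ − [H⁺]) = (1.380e-05)² / (0.316 − 1.380e-05) = 6.03e-10.

K_a = 6.03e-10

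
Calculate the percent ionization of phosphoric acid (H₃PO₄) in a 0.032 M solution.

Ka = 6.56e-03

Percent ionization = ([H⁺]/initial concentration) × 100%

Using Ka equilibrium: x² + Ka×x - Ka×C = 0. Solving: [H⁺] = 1.1575e-02. Percent = (1.1575e-02/0.032) × 100

Percent ionization = 36.2%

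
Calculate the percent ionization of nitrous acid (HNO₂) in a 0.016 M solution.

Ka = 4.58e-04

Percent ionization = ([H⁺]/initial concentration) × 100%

Using Ka equilibrium: x² + Ka×x - Ka×C = 0. Solving: [H⁺] = 2.4877e-03. Percent = (2.4877e-03/0.016) × 100

Percent ionization = 15.5%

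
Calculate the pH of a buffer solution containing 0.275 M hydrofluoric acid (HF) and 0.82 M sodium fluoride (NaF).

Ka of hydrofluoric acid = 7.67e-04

pKa = -log(7.67e-04) = 3.12. pH = pKa + log([A⁻]/[HA]) = 3.12 + log(0.82/0.275)

pH = 3.59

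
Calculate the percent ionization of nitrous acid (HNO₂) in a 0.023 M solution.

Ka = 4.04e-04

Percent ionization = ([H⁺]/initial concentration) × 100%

Using Ka equilibrium: x² + Ka×x - Ka×C = 0. Solving: [H⁺] = 2.8530e-03. Percent = (2.8530e-03/0.023) × 100

Percent ionization = 12.4%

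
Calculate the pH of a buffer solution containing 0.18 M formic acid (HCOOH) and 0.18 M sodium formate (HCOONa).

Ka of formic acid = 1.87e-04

pKa = -log(1.87e-04) = 3.73. pH = pKa + log([A⁻]/[HA]) = 3.73 + log(0.18/0.18)

pH = 3.73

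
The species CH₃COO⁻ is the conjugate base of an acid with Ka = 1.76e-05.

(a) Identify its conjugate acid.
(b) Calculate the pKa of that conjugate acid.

(a) The conjugate acid is formed by adding one H⁺ to CH₃COO⁻, giving CH₃COOH. (b) pKa = -log(Ka) = -log(1.76e-05) = 4.75.

Conjugate acid: CH₃COOH; pK_a = 4.75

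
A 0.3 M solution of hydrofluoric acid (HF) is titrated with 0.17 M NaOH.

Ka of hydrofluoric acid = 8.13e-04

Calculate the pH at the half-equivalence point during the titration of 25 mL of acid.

At half-equivalence [HA] = [A⁻], so Henderson-Hasselbalch gives pH = pKa = -log(8.13e-04) = 3.09.

pH = pKa = 3.09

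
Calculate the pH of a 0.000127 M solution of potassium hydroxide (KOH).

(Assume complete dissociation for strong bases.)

[OH⁻] = 0.000127 M for strong base. pOH = -log[OH⁻] = 3.90, pH = 14 - pOH

pH = 10.10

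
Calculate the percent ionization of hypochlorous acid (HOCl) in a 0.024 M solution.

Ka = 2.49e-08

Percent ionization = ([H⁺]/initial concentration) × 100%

Using Ka equilibrium: x² + Ka×x - Ka×C = 0. Solving: [H⁺] = 2.4433e-05. Percent = (2.4433e-05/0.024) × 100

Percent ionization = 0.102%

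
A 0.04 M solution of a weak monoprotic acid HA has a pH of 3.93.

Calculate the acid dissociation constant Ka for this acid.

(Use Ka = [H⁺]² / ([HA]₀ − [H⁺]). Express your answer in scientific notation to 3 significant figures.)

[H⁺] = 10^(−pH) = 10^(−3.93) = 1.175e-04 M. For HA ⇌ H⁺ + A⁻, Ka = [H⁺][A⁻]/[HA] = [H⁺]² / ([HA]₀ − [H⁺]) = (1.175e-04)² / (0.04 − 1.175e-04) = 3.46e-07.

K_a = 3.46e-07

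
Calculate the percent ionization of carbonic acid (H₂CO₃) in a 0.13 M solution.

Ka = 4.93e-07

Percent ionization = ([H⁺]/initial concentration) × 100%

Using Ka equilibrium: x² + Ka×x - Ka×C = 0. Solving: [H⁺] = 2.5291e-04. Percent = (2.5291e-04/0.13) × 100

Percent ionization = 0.195%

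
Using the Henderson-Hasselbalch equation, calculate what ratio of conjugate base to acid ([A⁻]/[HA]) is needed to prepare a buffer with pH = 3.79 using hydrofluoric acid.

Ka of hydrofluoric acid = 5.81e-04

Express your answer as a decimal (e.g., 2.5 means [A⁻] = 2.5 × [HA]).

pKa = -log(5.81e-04) = 3.2358. pH = pKa + log([A⁻]/[HA]), so log([A⁻]/[HA]) = pH − pKa = 3.79 − 3.2358 = 0.5542. [A⁻]/[HA] = 10^(0.5542) = 3.58

[A⁻]/[HA] = 3.58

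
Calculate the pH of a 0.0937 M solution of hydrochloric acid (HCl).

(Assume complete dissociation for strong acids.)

[H⁺] = 0.0937 M for strong acid. pH = -log[H⁺] = -log(0.0937)

pH = 1.03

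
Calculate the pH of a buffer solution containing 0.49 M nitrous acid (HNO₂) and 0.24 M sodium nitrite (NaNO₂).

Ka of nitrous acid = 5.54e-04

pKa = -log(5.54e-04) = 3.26. pH = pKa + log([A⁻]/[HA]) = 3.26 + log(0.24/0.49)

pH = 2.95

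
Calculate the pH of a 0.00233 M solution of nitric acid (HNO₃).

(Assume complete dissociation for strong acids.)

[H⁺] = 0.00233 M for strong acid. pH = -log[H⁺] = -log(0.00233)

pH = 2.63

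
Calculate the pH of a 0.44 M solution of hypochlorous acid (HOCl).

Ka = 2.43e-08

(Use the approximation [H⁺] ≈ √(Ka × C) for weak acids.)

[H⁺] = √(Ka × C) = √(2.43e-08 × 0.44) = 1.0340e-04. pH = -log(1.0340e-04)

pH = 3.99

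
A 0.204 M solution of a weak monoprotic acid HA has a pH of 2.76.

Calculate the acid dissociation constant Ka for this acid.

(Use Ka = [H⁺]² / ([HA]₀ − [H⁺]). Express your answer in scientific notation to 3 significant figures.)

[H⁺] = 10^(−pH) = 10^(−2.76) = 1.738e-03 M. For HA ⇌ H⁺ + A⁻, Ka = [H⁺][A⁻]/[HA] = [H⁺]² / ([HA]₀ − [H⁺]) = (1.738e-03)² / (0.204 − 1.738e-03) = 1.49e-05.

K_a = 1.49e-05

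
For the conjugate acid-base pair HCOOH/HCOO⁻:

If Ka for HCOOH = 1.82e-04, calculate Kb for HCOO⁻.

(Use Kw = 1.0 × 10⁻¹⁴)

For a conjugate pair Ka × Kb = Kw, so Kb = Kw/Ka = 1.0 × 10⁻¹⁴ / 1.82e-04 = 5.49e-11.

K_b = 5.49e-11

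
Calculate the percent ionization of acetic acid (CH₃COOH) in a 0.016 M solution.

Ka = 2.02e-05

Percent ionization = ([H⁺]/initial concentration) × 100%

Using Ka equilibrium: x² + Ka×x - Ka×C = 0. Solving: [H⁺] = 5.5850e-04. Percent = (5.5850e-04/0.016) × 100

Percent ionization = 3.49%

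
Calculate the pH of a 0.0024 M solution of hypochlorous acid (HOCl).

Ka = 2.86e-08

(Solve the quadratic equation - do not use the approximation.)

x² + Ka×x - Ka×C = 0. Using quadratic formula: [H⁺] = 8.2706e-06

pH = 5.08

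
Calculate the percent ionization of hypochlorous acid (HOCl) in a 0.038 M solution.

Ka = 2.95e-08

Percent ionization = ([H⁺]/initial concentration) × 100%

Using Ka equilibrium: x² + Ka×x - Ka×C = 0. Solving: [H⁺] = 3.3467e-05. Percent = (3.3467e-05/0.038) × 100

Percent ionization = 0.0881%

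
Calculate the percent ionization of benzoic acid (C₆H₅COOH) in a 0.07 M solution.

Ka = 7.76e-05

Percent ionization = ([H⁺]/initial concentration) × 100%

Using Ka equilibrium: x² + Ka×x - Ka×C = 0. Solving: [H⁺] = 2.2922e-03. Percent = (2.2922e-03/0.07) × 100

Percent ionization = 3.27%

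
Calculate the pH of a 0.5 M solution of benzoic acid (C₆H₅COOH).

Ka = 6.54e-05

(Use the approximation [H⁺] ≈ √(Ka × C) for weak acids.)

[H⁺] = √(Ka × C) = √(6.54e-05 × 0.5) = 5.7184e-03. pH = -log(5.7184e-03)

pH = 2.24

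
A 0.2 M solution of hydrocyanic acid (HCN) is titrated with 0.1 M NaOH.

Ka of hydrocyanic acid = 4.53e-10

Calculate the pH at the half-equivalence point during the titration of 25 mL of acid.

At half-equivalence [HA] = [A⁻], so Henderson-Hasselbalch gives pH = pKa = -log(4.53e-10) = 9.34.

pH = pKa = 9.34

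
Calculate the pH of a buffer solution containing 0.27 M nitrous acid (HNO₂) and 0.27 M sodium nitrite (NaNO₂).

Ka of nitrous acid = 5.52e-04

pKa = -log(5.52e-04) = 3.26. pH = pKa + log([A⁻]/[HA]) = 3.26 + log(0.27/0.27)

pH = 3.26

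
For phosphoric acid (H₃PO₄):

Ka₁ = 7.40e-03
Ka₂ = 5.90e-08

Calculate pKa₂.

pKa₂ = -log(Ka₂) = -log(5.90e-08) = 7.23.

pK_{a2} = 7.23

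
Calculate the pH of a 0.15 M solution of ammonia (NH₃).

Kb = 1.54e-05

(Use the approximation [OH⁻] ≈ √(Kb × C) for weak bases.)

[OH⁻] = √(Kb × C) = √(1.54e-05 × 0.15) = 1.5199e-03. pOH = 2.82, pH = 14 - pOH

pH = 11.18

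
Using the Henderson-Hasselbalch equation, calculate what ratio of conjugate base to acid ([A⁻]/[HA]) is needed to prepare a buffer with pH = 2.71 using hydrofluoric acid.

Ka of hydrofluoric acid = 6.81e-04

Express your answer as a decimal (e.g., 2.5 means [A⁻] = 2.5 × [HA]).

pKa = -log(6.81e-04) = 3.1669. pH = pKa + log([A⁻]/[HA]), so log([A⁻]/[HA]) = pH − pKa = 2.71 − 3.1669 = -0.4569. [A⁻]/[HA] = 10^(-0.4569) = 0.349

[A⁻]/[HA] = 0.349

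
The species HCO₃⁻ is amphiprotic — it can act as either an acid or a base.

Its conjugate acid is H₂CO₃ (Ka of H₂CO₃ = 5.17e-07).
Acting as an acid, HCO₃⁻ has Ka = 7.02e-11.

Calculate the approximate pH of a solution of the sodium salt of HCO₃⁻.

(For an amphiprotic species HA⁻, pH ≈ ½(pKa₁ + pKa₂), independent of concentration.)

pKa₁ = -log(5.17e-07) = 6.29; pKa₂ = -log(7.02e-11) = 10.15. For an amphiprotic species, pH ≈ ½(pKa₁ + pKa₂) = ½(6.29 + 10.15) = 8.22.

pH = 8.22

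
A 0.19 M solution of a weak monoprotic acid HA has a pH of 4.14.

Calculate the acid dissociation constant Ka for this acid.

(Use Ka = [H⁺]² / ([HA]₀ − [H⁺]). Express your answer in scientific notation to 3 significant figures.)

[H⁺] = 10^(−pH) = 10^(−4.14) = 7.244e-05 M. For HA ⇌ H⁺ + A⁻, Ka = [H⁺][A⁻]/[HA] = [H⁺]² / ([HA]₀ − [H⁺]) = (7.244e-05)² / (0.19 − 7.244e-05) = 2.76e-08.

K_a = 2.76e-08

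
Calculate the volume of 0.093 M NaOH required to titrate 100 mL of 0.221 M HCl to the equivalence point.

At equivalence: moles acid = moles base. moles HCl = 0.221 × 100/1000 = 0.0221 mol. V_base = moles / 0.093 × 1000 = 237.6 mL.

V_{base} = 237.6 mL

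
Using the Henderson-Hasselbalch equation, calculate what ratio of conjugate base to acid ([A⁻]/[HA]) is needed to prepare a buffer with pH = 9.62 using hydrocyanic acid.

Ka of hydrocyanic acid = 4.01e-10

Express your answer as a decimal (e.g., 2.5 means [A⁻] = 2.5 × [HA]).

pKa = -log(4.01e-10) = 9.3969. pH = pKa + log([A⁻]/[HA]), so log([A⁻]/[HA]) = pH − pKa = 9.62 − 9.3969 = 0.2231. [A⁻]/[HA] = 10^(0.2231) = 1.67

[A⁻]/[HA] = 1.67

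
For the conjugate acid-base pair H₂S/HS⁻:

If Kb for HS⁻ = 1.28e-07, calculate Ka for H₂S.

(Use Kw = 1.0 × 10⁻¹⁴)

For a conjugate pair Ka × Kb = Kw, so Ka = Kw/Kb = 1.0 × 10⁻¹⁴ / 1.28e-07 = 7.81e-08.

K_a = 7.81e-08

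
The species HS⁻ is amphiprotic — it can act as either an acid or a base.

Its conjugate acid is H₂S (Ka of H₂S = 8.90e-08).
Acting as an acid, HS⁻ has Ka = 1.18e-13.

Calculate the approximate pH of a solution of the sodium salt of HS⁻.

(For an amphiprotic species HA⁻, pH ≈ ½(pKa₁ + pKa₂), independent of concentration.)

pKa₁ = -log(8.90e-08) = 7.05; pKa₂ = -log(1.18e-13) = 12.93. For an amphiprotic species, pH ≈ ½(pKa₁ + pKa₂) = ½(7.05 + 12.93) = 9.99.

pH = 9.99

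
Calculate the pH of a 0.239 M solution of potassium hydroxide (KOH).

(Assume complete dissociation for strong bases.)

[OH⁻] = 0.239 M for strong base. pOH = -log[OH⁻] = 0.62, pH = 14 - pOH

pH = 13.38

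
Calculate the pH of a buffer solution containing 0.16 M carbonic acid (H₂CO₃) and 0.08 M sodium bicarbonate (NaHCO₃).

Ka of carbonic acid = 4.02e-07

pKa = -log(4.02e-07) = 6.40. pH = pKa + log([A⁻]/[HA]) = 6.40 + log(0.08/0.16)

pH = 6.09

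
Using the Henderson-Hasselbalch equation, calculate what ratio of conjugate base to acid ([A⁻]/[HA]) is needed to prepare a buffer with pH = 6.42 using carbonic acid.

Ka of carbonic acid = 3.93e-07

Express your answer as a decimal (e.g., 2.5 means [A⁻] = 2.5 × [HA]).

pKa = -log(3.93e-07) = 6.4056. pH = pKa + log([A⁻]/[HA]), so log([A⁻]/[HA]) = pH − pKa = 6.42 − 6.4056 = 0.0144. [A⁻]/[HA] = 10^(0.0144) = 1.03

[A⁻]/[HA] = 1.03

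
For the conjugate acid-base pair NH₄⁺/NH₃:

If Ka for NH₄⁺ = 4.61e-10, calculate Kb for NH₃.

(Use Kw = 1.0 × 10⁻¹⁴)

For a conjugate pair Ka × Kb = Kw, so Kb = Kw/Ka = 1.0 × 10⁻¹⁴ / 4.61e-10 = 2.17e-05.

K_b = 2.17e-05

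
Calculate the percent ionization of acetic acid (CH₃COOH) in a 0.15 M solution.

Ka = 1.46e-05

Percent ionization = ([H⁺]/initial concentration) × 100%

Using Ka equilibrium: x² + Ka×x - Ka×C = 0. Solving: [H⁺] = 1.4726e-03. Percent = (1.4726e-03/0.15) × 100

Percent ionization = 0.982%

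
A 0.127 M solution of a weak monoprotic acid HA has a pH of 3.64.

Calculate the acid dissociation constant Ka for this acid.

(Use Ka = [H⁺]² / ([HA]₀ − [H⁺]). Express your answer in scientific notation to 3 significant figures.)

[H⁺] = 10^(−pH) = 10^(−3.64) = 2.291e-04 M. For HA ⇌ H⁺ + A⁻, Ka = [H⁺][A⁻]/[HA] = [H⁺]² / ([HA]₀ − [H⁺]) = (2.291e-04)² / (0.127 − 2.291e-04) = 4.14e-07.

K_a = 4.14e-07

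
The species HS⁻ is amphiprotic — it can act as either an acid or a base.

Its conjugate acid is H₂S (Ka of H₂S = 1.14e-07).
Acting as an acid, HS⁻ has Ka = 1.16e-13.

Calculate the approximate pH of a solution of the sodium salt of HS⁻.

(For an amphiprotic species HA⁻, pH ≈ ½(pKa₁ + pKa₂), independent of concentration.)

pKa₁ = -log(1.14e-07) = 6.94; pKa₂ = -log(1.16e-13) = 12.94. For an amphiprotic species, pH ≈ ½(pKa₁ + pKa₂) = ½(6.94 + 12.94) = 9.94.

pH = 9.94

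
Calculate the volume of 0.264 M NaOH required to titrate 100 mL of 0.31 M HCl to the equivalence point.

At equivalence: moles acid = moles base. moles HCl = 0.31 × 100/1000 = 0.031 mol. V_base = moles / 0.264 × 1000 = 117.4 mL.

V_{base} = 117.4 mL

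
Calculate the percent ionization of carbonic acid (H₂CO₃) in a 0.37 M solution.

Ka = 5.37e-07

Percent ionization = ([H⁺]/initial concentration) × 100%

Using Ka equilibrium: x² + Ka×x - Ka×C = 0. Solving: [H⁺] = 4.4548e-04. Percent = (4.4548e-04/0.37) × 100

Percent ionization = 0.12%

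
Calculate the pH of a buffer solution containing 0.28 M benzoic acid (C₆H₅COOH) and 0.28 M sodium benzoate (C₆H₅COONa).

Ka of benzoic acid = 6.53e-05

pKa = -log(6.53e-05) = 4.19. pH = pKa + log([A⁻]/[HA]) = 4.19 + log(0.28/0.28)

pH = 4.19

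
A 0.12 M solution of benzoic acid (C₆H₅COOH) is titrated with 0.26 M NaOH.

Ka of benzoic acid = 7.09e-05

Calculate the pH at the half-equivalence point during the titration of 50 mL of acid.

At half-equivalence [HA] = [A⁻], so Henderson-Hasselbalch gives pH = pKa = -log(7.09e-05) = 4.15.

pH = pKa = 4.15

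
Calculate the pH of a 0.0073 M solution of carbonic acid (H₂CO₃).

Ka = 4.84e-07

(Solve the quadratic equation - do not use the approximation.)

x² + Ka×x - Ka×C = 0. Using quadratic formula: [H⁺] = 5.9199e-05

pH = 4.23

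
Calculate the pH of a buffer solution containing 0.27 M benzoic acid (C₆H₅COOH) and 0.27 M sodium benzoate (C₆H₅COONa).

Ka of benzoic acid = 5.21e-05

pKa = -log(5.21e-05) = 4.28. pH = pKa + log([A⁻]/[HA]) = 4.28 + log(0.27/0.27)

pH = 4.28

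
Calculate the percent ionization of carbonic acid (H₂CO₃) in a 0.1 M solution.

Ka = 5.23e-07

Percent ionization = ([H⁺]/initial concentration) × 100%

Using Ka equilibrium: x² + Ka×x - Ka×C = 0. Solving: [H⁺] = 2.2843e-04. Percent = (2.2843e-04/0.1) × 100

Percent ionization = 0.228%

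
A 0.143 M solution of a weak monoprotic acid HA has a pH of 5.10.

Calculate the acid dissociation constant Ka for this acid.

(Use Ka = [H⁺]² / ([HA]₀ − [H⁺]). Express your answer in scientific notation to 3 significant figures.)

[H⁺] = 10^(−pH) = 10^(−5.10) = 7.943e-06 M. For HA ⇌ H⁺ + A⁻, Ka = [H⁺][A⁻]/[HA] = [H⁺]² / ([HA]₀ − [H⁺]) = (7.943e-06)² / (0.143 − 7.943e-06) = 4.41e-10.

K_a = 4.41e-10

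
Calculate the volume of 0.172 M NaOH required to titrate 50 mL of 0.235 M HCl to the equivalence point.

At equivalence: moles acid = moles base. moles HCl = 0.235 × 50/1000 = 0.01175 mol. V_base = moles / 0.172 × 1000 = 68.3 mL.

V_{base} = 68.3 mL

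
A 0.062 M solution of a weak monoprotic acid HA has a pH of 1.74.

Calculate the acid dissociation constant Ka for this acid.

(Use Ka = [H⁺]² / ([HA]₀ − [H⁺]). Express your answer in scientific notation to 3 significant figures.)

[H⁺] = 10^(−pH) = 10^(−1.74) = 1.820e-02 M. For HA ⇌ H⁺ + A⁻, Ka = [H⁺][A⁻]/[HA] = [H⁺]² / ([HA]₀ − [H⁺]) = (1.820e-02)² / (0.062 − 1.820e-02) = 7.56e-03.

K_a = 7.56e-03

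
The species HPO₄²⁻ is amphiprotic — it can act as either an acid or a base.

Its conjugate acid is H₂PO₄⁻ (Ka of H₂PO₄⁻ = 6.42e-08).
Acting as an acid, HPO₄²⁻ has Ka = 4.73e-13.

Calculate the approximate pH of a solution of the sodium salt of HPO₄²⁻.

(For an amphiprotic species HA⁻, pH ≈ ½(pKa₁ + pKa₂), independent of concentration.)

pKa₁ = -log(6.42e-08) = 7.19; pKa₂ = -log(4.73e-13) = 12.33. For an amphiprotic species, pH ≈ ½(pKa₁ + pKa₂) = ½(7.19 + 12.33) = 9.76.

pH = 9.76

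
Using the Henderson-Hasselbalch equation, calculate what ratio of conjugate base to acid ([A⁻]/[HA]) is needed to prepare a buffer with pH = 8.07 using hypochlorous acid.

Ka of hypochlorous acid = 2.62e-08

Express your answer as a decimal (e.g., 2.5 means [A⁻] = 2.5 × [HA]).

pKa = -log(2.62e-08) = 7.5817. pH = pKa + log([A⁻]/[HA]), so log([A⁻]/[HA]) = pH − pKa = 8.07 − 7.5817 = 0.4883. [A⁻]/[HA] = 10^(0.4883) = 3.08

[A⁻]/[HA] = 3.08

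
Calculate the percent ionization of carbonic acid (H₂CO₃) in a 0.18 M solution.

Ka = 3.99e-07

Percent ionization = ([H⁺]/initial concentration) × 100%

Using Ka equilibrium: x² + Ka×x - Ka×C = 0. Solving: [H⁺] = 2.6779e-04. Percent = (2.6779e-04/0.18) × 100

Percent ionization = 0.149%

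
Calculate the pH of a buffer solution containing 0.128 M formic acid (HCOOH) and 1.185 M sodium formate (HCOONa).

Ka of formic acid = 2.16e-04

pKa = -log(2.16e-04) = 3.67. pH = pKa + log([A⁻]/[HA]) = 3.67 + log(1.185/0.128)

pH = 4.63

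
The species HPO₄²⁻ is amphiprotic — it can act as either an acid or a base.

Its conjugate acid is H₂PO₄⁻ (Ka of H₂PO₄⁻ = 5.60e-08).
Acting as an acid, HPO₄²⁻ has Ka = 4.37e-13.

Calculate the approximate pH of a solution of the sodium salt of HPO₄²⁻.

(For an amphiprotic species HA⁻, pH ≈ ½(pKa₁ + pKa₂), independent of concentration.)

pKa₁ = -log(5.60e-08) = 7.25; pKa₂ = -log(4.37e-13) = 12.36. For an amphiprotic species, pH ≈ ½(pKa₁ + pKa₂) = ½(7.25 + 12.36) = 9.81.

pH = 9.81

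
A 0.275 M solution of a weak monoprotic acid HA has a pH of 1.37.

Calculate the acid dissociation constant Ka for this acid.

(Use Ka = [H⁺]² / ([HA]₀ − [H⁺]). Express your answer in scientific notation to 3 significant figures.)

[H⁺] = 10^(−pH) = 10^(−1.37) = 4.266e-02 M. For HA ⇌ H⁺ + A⁻, Ka = [H⁺][A⁻]/[HA] = [H⁺]² / ([HA]₀ − [H⁺]) = (4.266e-02)² / (0.275 − 4.266e-02) = 7.83e-03.

K_a = 7.83e-03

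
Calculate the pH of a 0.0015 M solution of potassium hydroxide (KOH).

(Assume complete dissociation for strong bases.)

[OH⁻] = 0.0015 M for strong base. pOH = -log[OH⁻] = 2.82, pH = 14 - pOH

pH = 11.18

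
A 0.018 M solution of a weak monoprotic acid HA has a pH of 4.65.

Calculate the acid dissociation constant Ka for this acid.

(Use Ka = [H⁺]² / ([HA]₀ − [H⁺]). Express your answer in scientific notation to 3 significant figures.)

[H⁺] = 10^(−pH) = 10^(−4.65) = 2.239e-05 M. For HA ⇌ H⁺ + A⁻, Ka = [H⁺][A⁻]/[HA] = [H⁺]² / ([HA]₀ − [H⁺]) = (2.239e-05)² / (0.018 − 2.239e-05) = 2.79e-08.

K_a = 2.79e-08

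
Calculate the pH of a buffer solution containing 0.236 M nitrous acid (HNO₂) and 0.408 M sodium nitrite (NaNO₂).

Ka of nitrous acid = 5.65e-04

pKa = -log(5.65e-04) = 3.25. pH = pKa + log([A⁻]/[HA]) = 3.25 + log(0.408/0.236)

pH = 3.49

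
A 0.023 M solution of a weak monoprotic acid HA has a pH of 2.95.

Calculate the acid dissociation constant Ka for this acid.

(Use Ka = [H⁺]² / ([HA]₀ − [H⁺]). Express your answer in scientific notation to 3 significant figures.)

[H⁺] = 10^(−pH) = 10^(−2.95) = 1.122e-03 M. For HA ⇌ H⁺ + A⁻, Ka = [H⁺][A⁻]/[HA] = [H⁺]² / ([HA]₀ − [H⁺]) = (1.122e-03)² / (0.023 − 1.122e-03) = 5.75e-05.

K_a = 5.75e-05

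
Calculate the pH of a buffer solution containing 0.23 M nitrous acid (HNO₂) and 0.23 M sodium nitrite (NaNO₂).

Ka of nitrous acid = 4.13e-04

pKa = -log(4.13e-04) = 3.38. pH = pKa + log([A⁻]/[HA]) = 3.38 + log(0.23/0.23)

pH = 3.38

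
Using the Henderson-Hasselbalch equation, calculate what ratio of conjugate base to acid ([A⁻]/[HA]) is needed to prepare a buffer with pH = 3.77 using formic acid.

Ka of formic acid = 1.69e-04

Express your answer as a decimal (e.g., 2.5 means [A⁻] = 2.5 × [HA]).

pKa = -log(1.69e-04) = 3.7721. pH = pKa + log([A⁻]/[HA]), so log([A⁻]/[HA]) = pH − pKa = 3.77 − 3.7721 = -0.0021. [A⁻]/[HA] = 10^(-0.0021) = 0.995

[A⁻]/[HA] = 0.995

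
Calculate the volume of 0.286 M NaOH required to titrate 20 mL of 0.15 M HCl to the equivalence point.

At equivalence: moles acid = moles base. moles HCl = 0.15 × 20/1000 = 0.003 mol. V_base = moles / 0.286 × 1000 = 10.5 mL.

V_{base} = 10.5 mL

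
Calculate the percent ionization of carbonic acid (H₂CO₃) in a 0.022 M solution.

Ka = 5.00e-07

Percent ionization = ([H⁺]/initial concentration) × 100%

Using Ka equilibrium: x² + Ka×x - Ka×C = 0. Solving: [H⁺] = 1.0463e-04. Percent = (1.0463e-04/0.022) × 100

Percent ionization = 0.476%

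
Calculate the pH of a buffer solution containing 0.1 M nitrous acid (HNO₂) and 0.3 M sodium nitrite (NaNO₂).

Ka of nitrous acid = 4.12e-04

pKa = -log(4.12e-04) = 3.39. pH = pKa + log([A⁻]/[HA]) = 3.39 + log(0.3/0.1)

pH = 3.86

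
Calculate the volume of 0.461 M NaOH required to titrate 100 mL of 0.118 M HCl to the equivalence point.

At equivalence: moles acid = moles base. moles HCl = 0.118 × 100/1000 = 0.0118 mol. V_base = moles / 0.461 × 1000 = 25.6 mL.

V_{base} = 25.6 mL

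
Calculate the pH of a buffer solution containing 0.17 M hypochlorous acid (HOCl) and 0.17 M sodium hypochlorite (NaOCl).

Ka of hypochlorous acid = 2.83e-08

pKa = -log(2.83e-08) = 7.55. pH = pKa + log([A⁻]/[HA]) = 7.55 + log(0.17/0.17)

pH = 7.55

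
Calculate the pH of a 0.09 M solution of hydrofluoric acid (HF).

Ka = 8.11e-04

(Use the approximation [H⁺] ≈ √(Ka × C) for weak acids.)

[H⁺] = √(Ka × C) = √(8.11e-04 × 0.09) = 8.5434e-03. pH = -log(8.5434e-03)

pH = 2.07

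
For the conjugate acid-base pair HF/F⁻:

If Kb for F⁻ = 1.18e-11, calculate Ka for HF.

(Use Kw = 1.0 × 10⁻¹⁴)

For a conjugate pair Ka × Kb = Kw, so Ka = Kw/Kb = 1.0 × 10⁻¹⁴ / 1.18e-11 = 8.47e-04.

K_a = 8.47e-04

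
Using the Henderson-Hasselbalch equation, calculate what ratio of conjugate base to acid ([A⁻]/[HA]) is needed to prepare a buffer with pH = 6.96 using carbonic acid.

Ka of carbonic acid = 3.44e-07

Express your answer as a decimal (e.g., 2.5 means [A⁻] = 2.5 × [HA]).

pKa = -log(3.44e-07) = 6.4634. pH = pKa + log([A⁻]/[HA]), so log([A⁻]/[HA]) = pH − pKa = 6.96 − 6.4634 = 0.4966. [A⁻]/[HA] = 10^(0.4966) = 3.14

[A⁻]/[HA] = 3.14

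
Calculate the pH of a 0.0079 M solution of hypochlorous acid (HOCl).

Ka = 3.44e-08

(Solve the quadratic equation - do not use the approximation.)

x² + Ka×x - Ka×C = 0. Using quadratic formula: [H⁺] = 1.6468e-05

pH = 4.78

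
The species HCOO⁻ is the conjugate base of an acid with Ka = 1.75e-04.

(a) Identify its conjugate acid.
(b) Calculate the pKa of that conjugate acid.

(a) The conjugate acid is formed by adding one H⁺ to HCOO⁻, giving HCOOH. (b) pKa = -log(Ka) = -log(1.75e-04) = 3.76.

Conjugate acid: HCOOH; pK_a = 3.76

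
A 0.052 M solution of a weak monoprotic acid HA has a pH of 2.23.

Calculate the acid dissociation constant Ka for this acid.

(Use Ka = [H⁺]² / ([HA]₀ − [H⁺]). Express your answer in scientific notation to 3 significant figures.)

[H⁺] = 10^(−pH) = 10^(−2.23) = 5.888e-03 M. For HA ⇌ H⁺ + A⁻, Ka = [H⁺][A⁻]/[HA] = [H⁺]² / ([HA]₀ − [H⁺]) = (5.888e-03)² / (0.052 − 5.888e-03) = 7.52e-04.

K_a = 7.52e-04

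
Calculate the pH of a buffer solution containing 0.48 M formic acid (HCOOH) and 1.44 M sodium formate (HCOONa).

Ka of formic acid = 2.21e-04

pKa = -log(2.21e-04) = 3.66. pH = pKa + log([A⁻]/[HA]) = 3.66 + log(1.44/0.48)

pH = 4.13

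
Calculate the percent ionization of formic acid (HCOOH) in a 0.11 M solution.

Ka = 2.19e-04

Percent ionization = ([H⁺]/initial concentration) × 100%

Using Ka equilibrium: x² + Ka×x - Ka×C = 0. Solving: [H⁺] = 4.7999e-03. Percent = (4.7999e-03/0.11) × 100

Percent ionization = 4.36%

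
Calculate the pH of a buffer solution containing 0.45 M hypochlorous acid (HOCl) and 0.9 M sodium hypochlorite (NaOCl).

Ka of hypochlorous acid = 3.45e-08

pKa = -log(3.45e-08) = 7.46. pH = pKa + log([A⁻]/[HA]) = 7.46 + log(0.9/0.45)

pH = 7.76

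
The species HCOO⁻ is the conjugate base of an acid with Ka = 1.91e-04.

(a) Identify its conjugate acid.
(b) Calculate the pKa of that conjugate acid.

(a) The conjugate acid is formed by adding one H⁺ to HCOO⁻, giving HCOOH. (b) pKa = -log(Ka) = -log(1.91e-04) = 3.72.

Conjugate acid: HCOOH; pK_a = 3.72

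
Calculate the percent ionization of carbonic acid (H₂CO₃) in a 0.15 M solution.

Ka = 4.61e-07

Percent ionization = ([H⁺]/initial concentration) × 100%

Using Ka equilibrium: x² + Ka×x - Ka×C = 0. Solving: [H⁺] = 2.6273e-04. Percent = (2.6273e-04/0.15) × 100

Percent ionization = 0.175%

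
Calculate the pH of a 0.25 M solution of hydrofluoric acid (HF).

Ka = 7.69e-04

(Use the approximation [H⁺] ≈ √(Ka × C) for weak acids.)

[H⁺] = √(Ka × C) = √(7.69e-04 × 0.25) = 1.3865e-02. pH = -log(1.3865e-02)

pH = 1.86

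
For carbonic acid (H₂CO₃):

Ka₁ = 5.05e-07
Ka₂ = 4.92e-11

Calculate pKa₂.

pKa₂ = -log(Ka₂) = -log(4.92e-11) = 10.31.

pK_{a2} = 10.31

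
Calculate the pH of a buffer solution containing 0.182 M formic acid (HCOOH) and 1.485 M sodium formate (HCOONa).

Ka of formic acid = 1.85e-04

pKa = -log(1.85e-04) = 3.73. pH = pKa + log([A⁻]/[HA]) = 3.73 + log(1.485/0.182)

pH = 4.64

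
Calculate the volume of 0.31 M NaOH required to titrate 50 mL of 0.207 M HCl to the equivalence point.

At equivalence: moles acid = moles base. moles HCl = 0.207 × 50/1000 = 0.01035 mol. V_base = moles / 0.31 × 1000 = 33.4 mL.

V_{base} = 33.4 mL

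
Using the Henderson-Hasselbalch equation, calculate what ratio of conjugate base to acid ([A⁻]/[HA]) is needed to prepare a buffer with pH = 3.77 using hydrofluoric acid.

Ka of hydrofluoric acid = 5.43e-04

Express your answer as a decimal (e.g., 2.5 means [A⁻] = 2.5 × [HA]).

pKa = -log(5.43e-04) = 3.2652. pH = pKa + log([A⁻]/[HA]), so log([A⁻]/[HA]) = pH − pKa = 3.77 − 3.2652 = 0.5048. [A⁻]/[HA] = 10^(0.5048) = 3.20

[A⁻]/[HA] = 3.20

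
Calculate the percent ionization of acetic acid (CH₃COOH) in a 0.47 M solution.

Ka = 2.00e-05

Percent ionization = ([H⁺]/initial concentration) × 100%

Using Ka equilibrium: x² + Ka×x - Ka×C = 0. Solving: [H⁺] = 3.0560e-03. Percent = (3.0560e-03/0.47) × 100

Percent ionization = 0.65%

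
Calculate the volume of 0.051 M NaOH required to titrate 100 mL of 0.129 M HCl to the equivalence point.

At equivalence: moles acid = moles base. moles HCl = 0.129 × 100/1000 = 0.0129 mol. V_base = moles / 0.051 × 1000 = 252.9 mL.

V_{base} = 252.9 mL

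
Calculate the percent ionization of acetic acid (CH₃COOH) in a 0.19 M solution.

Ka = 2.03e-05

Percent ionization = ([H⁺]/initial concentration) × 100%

Using Ka equilibrium: x² + Ka×x - Ka×C = 0. Solving: [H⁺] = 1.9538e-03. Percent = (1.9538e-03/0.19) × 100

Percent ionization = 1.03%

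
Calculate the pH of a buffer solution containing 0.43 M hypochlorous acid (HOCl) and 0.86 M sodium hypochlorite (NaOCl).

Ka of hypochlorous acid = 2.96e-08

pKa = -log(2.96e-08) = 7.53. pH = pKa + log([A⁻]/[HA]) = 7.53 + log(0.86/0.43)

pH = 7.83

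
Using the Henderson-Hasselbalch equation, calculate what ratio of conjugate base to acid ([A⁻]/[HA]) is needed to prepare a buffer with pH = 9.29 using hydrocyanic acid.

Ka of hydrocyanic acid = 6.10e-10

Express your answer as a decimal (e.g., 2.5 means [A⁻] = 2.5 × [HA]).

pKa = -log(6.10e-10) = 9.2147. pH = pKa + log([A⁻]/[HA]), so log([A⁻]/[HA]) = pH − pKa = 9.29 − 9.2147 = 0.0753. [A⁻]/[HA] = 10^(0.0753) = 1.19

[A⁻]/[HA] = 1.19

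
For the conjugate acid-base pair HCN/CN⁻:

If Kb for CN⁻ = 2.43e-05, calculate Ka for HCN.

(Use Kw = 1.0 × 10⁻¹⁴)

For a conjugate pair Ka × Kb = Kw, so Ka = Kw/Kb = 1.0 × 10⁻¹⁴ / 2.43e-05 = 4.12e-10.

K_a = 4.12e-10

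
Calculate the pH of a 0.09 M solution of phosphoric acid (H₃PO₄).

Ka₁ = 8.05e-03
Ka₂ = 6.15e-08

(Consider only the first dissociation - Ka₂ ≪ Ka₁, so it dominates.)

First dissociation dominates. From Ka₁ = [H⁺][HA⁻]/[H₂A], x² + Ka₁·x − Ka₁·C = 0 with C = 0.09 M and Ka₁ = 8.05e-03. Solving: [H⁺] = (−Ka₁ + √(Ka₁² + 4·Ka₁·C)) / 2 = 2.3191e-02 M. pH = -log(2.3191e-02) = 1.63.

pH = 1.63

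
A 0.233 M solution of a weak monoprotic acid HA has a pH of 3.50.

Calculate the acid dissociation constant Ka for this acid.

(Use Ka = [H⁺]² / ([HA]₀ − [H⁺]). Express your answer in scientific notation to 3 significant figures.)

[H⁺] = 10^(−pH) = 10^(−3.50) = 3.162e-04 M. For HA ⇌ H⁺ + A⁻, Ka = [H⁺][A⁻]/[HA] = [H⁺]² / ([HA]₀ − [H⁺]) = (3.162e-04)² / (0.233 − 3.162e-04) = 4.30e-07.

K_a = 4.30e-07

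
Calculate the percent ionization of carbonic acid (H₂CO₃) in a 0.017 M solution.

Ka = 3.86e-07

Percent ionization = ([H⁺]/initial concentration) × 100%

Using Ka equilibrium: x² + Ka×x - Ka×C = 0. Solving: [H⁺] = 8.0813e-05. Percent = (8.0813e-05/0.017) × 100

Percent ionization = 0.475%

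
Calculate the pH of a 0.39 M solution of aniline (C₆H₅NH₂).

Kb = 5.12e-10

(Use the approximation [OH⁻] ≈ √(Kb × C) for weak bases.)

[OH⁻] = √(Kb × C) = √(5.12e-10 × 0.39) = 1.4131e-05. pOH = 4.85, pH = 14 - pOH

pH = 9.15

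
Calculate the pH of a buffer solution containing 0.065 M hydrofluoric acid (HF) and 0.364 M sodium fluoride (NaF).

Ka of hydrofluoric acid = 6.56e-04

pKa = -log(6.56e-04) = 3.18. pH = pKa + log([A⁻]/[HA]) = 3.18 + log(0.364/0.065)

pH = 3.93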